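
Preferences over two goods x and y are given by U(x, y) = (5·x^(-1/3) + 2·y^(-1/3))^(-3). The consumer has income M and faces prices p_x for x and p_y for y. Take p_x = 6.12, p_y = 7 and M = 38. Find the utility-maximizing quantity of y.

From the CES first-order condition, (5/2)·(y/x)^(4/3) = p_x/p_y.
Hence y/x = ((2/5)·p_x/p_y)^(1/(4/3)), i.e. raised to the 0.75 power.
Substitute y = (y/x)·x into the budget: x* = M/(p_x + p_y·(y/x)).
Numerically y/x = 0.454763, so x* = 38/(6.12 + 7·0.454763) = 4.0846 and y* = 0.454763·4.0846 = 1.8575.

y* = 1.8575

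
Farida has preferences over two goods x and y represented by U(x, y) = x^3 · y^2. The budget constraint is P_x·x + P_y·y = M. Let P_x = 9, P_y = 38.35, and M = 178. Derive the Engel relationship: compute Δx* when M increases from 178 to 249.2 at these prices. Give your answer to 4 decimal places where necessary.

The MRS is (3/2)·y/x. Set MRS = P_x/P_y.
Rearranging, P_y·y = (2/3)·P_x·x. Substituting into the budget gives P_x·x·(1 + (2/3)) = M.
Demand: x*(P_x,P_y,M) = 0.6·M/P_x and y* = 0.4·M/P_y.
At P_x=9, P_y=38.35, M=178: x* = 0.6·178/9 = 11.8667.
At M' = 249.2: x* = 16.6133. Change: 16.6133 − 11.8667 = 4.7467.

Δx* = 4.7467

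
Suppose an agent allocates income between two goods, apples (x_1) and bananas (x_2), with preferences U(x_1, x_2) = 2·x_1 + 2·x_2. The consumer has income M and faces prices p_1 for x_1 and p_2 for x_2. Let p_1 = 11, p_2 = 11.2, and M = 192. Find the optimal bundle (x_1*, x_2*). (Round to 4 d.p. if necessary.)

Perfect substitutes: compare marginal utility per dollar. 2/p_1 vs 2/p_2 → 0.1818 vs 0.1786.
x_1 gives more utility per dollar, so spend all income on x_1: x_1* = M/p_1, x_2* = 0.
Numerically: x_1* = 17.4545, x_2* = 0.

x_1* = 17.4545, x_2* = 0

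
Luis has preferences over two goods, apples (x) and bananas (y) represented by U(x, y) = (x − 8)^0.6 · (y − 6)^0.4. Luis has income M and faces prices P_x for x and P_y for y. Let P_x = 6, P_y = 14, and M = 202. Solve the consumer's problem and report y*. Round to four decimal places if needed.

Discretionary income = 202 − 8·6 − 6·14 = 70; y* = 6 + 0.4·70/14 = 8.

y* = 8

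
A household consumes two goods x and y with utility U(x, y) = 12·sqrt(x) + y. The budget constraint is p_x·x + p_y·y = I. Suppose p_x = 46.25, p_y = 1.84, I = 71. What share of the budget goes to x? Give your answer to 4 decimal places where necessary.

Utility is quasi-linear in y; the FOC for x is 6/√x = p_x/p_y.
Solve: √x = 6·p_y/p_x, so x*(p_x,p_y) = (6·p_y/p_x)², and y* = (I − p_x·x*)/p_y.
Plugging in: x* = (6·1.84/46.25)² = 0.057, y* = 37.1547.
Expenditure on x: 46.25·0.057 = 2.6353; share = 0.0371.

share on x = 0.0371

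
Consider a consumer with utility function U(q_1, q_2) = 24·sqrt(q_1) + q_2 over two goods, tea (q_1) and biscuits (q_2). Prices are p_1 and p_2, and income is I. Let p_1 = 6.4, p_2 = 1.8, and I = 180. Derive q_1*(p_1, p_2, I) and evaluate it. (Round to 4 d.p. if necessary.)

q_1* = 11.3906

Set MRS = p_1/p_2: 12·q_1^(−1/2) = p_1/p_2.
Thus q_1* = (12·p_2/p_1)² — independent of I — with the rest of income spent on q_2.
Plugging in: q_1* = (12·1.8/6.4)² = 11.3906.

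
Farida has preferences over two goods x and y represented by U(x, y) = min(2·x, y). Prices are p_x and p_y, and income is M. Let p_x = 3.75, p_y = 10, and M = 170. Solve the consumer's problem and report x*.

Leontief preferences: the optimum is at the kink where x/1 = y/2, i.e. y = 2·x.
Budget: p_x·x + p_y·2·x = M, so (p_x + 2·p_y)·x = M.
Demand: x*(p_x,p_y,M) = M/(p_x + 2·p_y), y* = 2·M/(p_x + 2·p_y).
Here 3.75 + 2·10 = 23.75, giving x* = 7.1579.

x* = 7.1579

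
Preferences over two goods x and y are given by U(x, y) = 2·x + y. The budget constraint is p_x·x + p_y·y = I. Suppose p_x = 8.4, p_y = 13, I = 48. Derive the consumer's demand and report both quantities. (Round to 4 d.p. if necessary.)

Perfect substitutes: compare marginal utility per dollar. 2/p_x vs 1/p_y → 0.2381 vs 0.0769.
x gives more utility per dollar, so spend all income on x: x* = I/p_x, y* = 0.
Numerically: x* = 5.7143, y* = 0.

x* = 5.7143, y* = 0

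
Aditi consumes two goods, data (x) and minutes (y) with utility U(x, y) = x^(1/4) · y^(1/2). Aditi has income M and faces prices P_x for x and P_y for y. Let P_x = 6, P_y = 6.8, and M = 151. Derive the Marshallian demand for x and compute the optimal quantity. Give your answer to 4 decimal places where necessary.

x* = 8.3889

Demand: x*(P_x,P_y,M) = 1/3·M/P_x and y* = 2/3·M/P_y.
At P_x=6, P_y=6.8, M=151: x* = 1/3·151/6 = 8.3889.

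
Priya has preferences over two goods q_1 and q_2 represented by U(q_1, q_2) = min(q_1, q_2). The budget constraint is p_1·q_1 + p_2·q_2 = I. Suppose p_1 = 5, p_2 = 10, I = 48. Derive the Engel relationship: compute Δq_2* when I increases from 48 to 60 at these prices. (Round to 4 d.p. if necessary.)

Leontief preferences: the optimum is at the kink where q_1/1 = q_2/1, i.e. q_2 = q_1.
Budget: p_1·q_1 + p_2·q_1 = I, so (p_1 + p_2)·q_1 = I.
Demand: q_1*(p_1,p_2,I) = I/(p_1 + p_2), q_2* = I/(p_1 + p_2).
Here 5 + 10 = 15, giving q_2* = 3.2.
At I' = 60: q_2* = 4. Change: 4 − 3.2 = 0.8.

Δq_2* = 0.8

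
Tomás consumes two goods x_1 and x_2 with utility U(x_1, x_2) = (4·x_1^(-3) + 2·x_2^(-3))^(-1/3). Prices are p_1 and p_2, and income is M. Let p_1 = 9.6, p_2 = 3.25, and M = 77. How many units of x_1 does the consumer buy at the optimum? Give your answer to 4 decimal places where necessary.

x_1* = 5.8409

MRS = MU_x_1/MU_x_2 = 2·(x_2/x_1)^(4). Set equal to p_1/p_2.
Solve for the ratio: x_2/x_1 = [(1/2)·p_1/p_2]^(0.25).
With the ratio pinned down, the budget gives x_1* = M/(p_1 + p_2·(x_2/x_1)) and x_2* = (x_2/x_1)·x_1*.
Numerically x_2/x_1 = 1.102401, so x_1* = 77/(9.6 + 3.25·1.102401) = 5.8409.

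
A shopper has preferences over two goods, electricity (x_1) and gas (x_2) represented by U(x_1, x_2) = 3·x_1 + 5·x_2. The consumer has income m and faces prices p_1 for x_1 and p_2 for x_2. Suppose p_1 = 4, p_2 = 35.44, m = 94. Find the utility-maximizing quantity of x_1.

Linear utility — the consumer picks whichever good has higher MU/price: 3/4 = 0.75 vs 5/35.44 = 0.1411.
x_1 gives more utility per dollar, so spend all income on x_1: x_1* = m/p_1, x_2* = 0.
Numerically: x_1* = 23.5, x_2* = 0.

x_1* = 23.5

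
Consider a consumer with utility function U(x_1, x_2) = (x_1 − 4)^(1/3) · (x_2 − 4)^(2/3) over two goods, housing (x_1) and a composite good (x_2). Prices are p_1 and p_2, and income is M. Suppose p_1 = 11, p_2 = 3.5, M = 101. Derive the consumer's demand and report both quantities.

x_1* = 5.303, x_2* = 12.1905

This is Cobb-Douglas in (x_1−4, x_2−4): tangency gives 1/3·p_2·(x_2−4) = 2/3·p_1·(x_1−4).
Substituting into the budget: x_1* = 4 + 1/3·(M − 4·p_1 − 4·p_2)/p_1, and x_2* = 4 + 2/3·(…)/p_2.
Discretionary income = 101 − 4·11 − 4·3.5 = 43; x_1* = 4 + 1/3·43/11 = 5.303; x_2* = 4 + 2/3·43/3.5 = 12.1905.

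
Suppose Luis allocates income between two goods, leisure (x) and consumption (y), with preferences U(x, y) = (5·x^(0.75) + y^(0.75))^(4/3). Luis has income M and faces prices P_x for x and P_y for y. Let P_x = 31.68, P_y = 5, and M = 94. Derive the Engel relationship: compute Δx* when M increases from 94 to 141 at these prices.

Δx* = 1.0545

Numerically y/x = 2.57858, so x* = 94/(31.68 + 5·2.57858) = 2.1089.
At M' = 141: x* = 3.1634. Change: 3.1634 − 2.1089 = 1.0545.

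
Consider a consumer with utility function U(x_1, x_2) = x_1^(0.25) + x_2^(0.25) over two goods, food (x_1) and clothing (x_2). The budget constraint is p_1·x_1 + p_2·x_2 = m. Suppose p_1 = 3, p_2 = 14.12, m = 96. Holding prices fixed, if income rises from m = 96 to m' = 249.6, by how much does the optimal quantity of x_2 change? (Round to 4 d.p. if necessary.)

Δx_2* = 4.0653

With the ratio pinned down, the budget gives x_1* = m/(p_1 + p_2·(x_2/x_1)) and x_2* = (x_2/x_1)·x_1*.
Numerically x_2/x_1 = 0.126779, so x_1* = 96/(3 + 14.12·0.126779) = 20.0412 and x_2* = 0.126779·20.0412 = 2.5408.
At m' = 249.6: x_2* = 6.6061. Change: 6.6061 − 2.5408 = 4.0653.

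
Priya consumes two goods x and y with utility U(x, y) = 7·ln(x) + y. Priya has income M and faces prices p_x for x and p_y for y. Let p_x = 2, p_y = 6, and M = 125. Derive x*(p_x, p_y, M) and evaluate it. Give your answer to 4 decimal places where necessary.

So x*(p_x,p_y) = 7·p_y/p_x, independent of income; and y* = (M − 7·p_y)/p_y.
At the given prices: x* = 7·6/2 = 21.

x* = 21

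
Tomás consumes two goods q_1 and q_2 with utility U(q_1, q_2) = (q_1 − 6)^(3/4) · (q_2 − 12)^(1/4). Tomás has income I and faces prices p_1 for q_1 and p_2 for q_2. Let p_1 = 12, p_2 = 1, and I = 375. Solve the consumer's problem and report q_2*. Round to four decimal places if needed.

MRS = 3·(q_2−12)/(q_1−6). Tangency with p_1/p_2 gives q_2−12 = (1/3)·(p_1/p_2)·(q_1−6).
After buying the subsistence bundle (6, 12), a share 0.75 of the remaining income goes to q_1: q_1* = 6 + 0.75·(I − 6p_1 − 12p_2)/p_1.
Discretionary income = 375 − 6·12 − 12·1 = 291; q_2* = 12 + 0.25·291/1 = 84.75.

q_2* = 84.75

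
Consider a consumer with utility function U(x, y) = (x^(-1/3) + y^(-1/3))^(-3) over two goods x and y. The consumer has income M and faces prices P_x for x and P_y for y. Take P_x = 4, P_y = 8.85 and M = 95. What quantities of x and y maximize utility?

MU_x ∝ x^(-4/3), MU_y ∝ y^(-4/3), so MRS = (y/x)^(4/3) = P_x/P_y.
Hence y/x = (P_x/P_y)^(1/(4/3)), i.e. raised to the 0.75 power.
With the ratio pinned down, the budget gives x* = M/(P_x + P_y·(y/x)) and y* = (y/x)·x*.
Numerically y/x = 0.551236, so x* = 95/(4 + 8.85·0.551236) = 10.7001 and y* = 0.551236·10.7001 = 5.8983.

x* = 10.7001, y* = 5.8983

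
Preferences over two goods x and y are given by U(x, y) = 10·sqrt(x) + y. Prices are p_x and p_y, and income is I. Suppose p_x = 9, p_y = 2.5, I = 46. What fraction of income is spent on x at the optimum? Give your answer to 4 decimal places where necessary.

Set MRS = p_x/p_y: 5·x^(−1/2) = p_x/p_y.
Thus x* = (5·p_y/p_x)² — independent of I — with the rest of income spent on y.
Plugging in: x* = (5·2.5/9)² = 1.929, y* = 11.4556.
Expenditure on x: 9·1.929 = 17.3611; share = 0.3774.

share on x = 0.3774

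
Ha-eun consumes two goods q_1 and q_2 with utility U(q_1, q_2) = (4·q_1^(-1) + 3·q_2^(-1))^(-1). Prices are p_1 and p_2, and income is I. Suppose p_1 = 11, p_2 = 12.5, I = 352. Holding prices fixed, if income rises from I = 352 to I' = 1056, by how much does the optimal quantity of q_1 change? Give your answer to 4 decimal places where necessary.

MU_q_1 ∝ 4·q_1^(-2), MU_q_2 ∝ 3·q_2^(-2), so MRS = (4/3)·(q_2/q_1)^(2) = p_1/p_2.
Hence q_2/q_1 = ((3/4)·p_1/p_2)^(1/(2)), i.e. raised to the 0.5 power.
With the ratio pinned down, the budget gives q_1* = I/(p_1 + p_2·(q_2/q_1)) and q_2* = (q_2/q_1)·q_1*.
Numerically q_2/q_1 = 0.812404, so q_1* = 352/(11 + 12.5·0.812404) = 16.6391.
At I' = 1056: q_1* = 49.9172. Change: 49.9172 − 16.6391 = 33.2781.

Δq_1* = 33.2781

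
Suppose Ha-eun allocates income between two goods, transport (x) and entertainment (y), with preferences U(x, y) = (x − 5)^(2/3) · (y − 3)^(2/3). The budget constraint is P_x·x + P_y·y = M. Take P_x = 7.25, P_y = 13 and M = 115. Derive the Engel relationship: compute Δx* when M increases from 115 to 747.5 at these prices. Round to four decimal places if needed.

MRS = (y−3)/(x−5). Tangency with P_x/P_y gives y−3 = (P_x/P_y)·(x−5).
Substituting into the budget: x* = 5 + 0.5·(M − 5·P_x − 3·P_y)/P_x, and y* = 3 + 0.5·(…)/P_y.
Discretionary income = 115 − 5·7.25 − 3·13 = 39.75; x* = 5 + 0.5·39.75/7.25 = 7.7414.
At M' = 747.5: x* = 51.3621. Change: 51.3621 − 7.7414 = 43.6207.

Δx* = 43.6207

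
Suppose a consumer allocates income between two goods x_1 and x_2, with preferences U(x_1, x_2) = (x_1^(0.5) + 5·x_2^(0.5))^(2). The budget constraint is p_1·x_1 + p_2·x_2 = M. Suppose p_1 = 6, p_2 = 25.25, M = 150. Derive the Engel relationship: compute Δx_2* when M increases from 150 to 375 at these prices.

Δx_2* = 7.627

From the CES first-order condition, (1/5)·(x_2/x_1)^(0.5) = p_1/p_2.
Hence x_2/x_1 = (5·p_1/p_2)^(1/(0.5)), i.e. raised to the 2 power.
With the ratio pinned down, the budget gives x_1* = M/(p_1 + p_2·(x_2/x_1)) and x_2* = (x_2/x_1)·x_1*.
Numerically x_2/x_1 = 1.411626, so x_1* = 150/(6 + 25.25·1.411626) = 3.602 and x_2* = 1.411626·3.602 = 5.0847.
At M' = 375: x_2* = 12.7117. Change: 12.7117 − 5.0847 = 7.627.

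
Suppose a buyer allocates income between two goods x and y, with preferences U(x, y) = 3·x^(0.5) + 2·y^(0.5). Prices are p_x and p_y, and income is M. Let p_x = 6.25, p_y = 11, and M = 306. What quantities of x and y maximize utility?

From the CES first-order condition, (3/2)·(y/x)^(0.5) = p_x/p_y.
Solve for the ratio: y/x = [(2/3)·p_x/p_y]^(2).
Substitute y = (y/x)·x into the budget: x* = M/(p_x + p_y·(y/x)).
Numerically y/x = 0.14348, so x* = 306/(6.25 + 11·0.14348) = 39.089 and y* = 0.14348·39.089 = 5.6085.

x* = 39.089, y* = 5.6085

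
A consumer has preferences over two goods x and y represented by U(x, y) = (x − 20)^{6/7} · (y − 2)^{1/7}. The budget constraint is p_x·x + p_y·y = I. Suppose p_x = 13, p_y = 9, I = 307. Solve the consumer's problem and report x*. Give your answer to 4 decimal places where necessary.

This is Cobb-Douglas in (x−20, y−2): tangency gives 6/7·p_y·(y−2) = 1/7·p_x·(x−20).
Substituting into the budget: x* = 20 + 6/7·(I − 20·p_x − 2·p_y)/p_x, and y* = 2 + 1/7·(…)/p_y.
Discretionary income = 307 − 20·13 − 2·9 = 29; x* = 20 + 6/7·29/13 = 21.9121.

x* = 21.9121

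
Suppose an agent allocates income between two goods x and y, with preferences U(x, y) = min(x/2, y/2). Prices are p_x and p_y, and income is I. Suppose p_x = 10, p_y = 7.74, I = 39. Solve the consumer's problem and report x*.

With perfect complements, no substitution: consume in ratio x:y = 2:2.
Budget: p_x·x + p_y·x = I, so (2·p_x + 2·p_y)·x = 2·I.
Demand: x*(p_x,p_y,I) = 2·I/(2·p_x + 2·p_y), y* = 2·I/(2·p_x + 2·p_y).
Here 2·10 + 2·7.74 = 35.48, giving x* = 2.1984.

x* = 2.1984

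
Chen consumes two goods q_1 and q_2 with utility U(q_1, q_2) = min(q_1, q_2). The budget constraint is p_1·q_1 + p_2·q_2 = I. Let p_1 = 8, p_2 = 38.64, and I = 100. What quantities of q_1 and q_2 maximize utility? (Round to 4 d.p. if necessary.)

Leontief preferences: the optimum is at the kink where q_1/1 = q_2/1, i.e. q_2 = q_1.
Budget: p_1·q_1 + p_2·q_1 = I, so (p_1 + p_2)·q_1 = I.
Demand: q_1*(p_1,p_2,I) = I/(p_1 + p_2), q_2* = I/(p_1 + p_2).
Here 8 + 38.64 = 46.64, giving q_1* = 2.1441 and q_2* = 2.1441.

q_1* = 2.1441, q_2* = 2.1441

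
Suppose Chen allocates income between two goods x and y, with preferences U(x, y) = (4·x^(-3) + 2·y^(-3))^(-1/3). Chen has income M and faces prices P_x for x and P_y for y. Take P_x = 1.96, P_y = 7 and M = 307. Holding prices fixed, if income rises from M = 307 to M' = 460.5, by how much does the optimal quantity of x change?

Δx* = 24.5921

Substitute y = (y/x)·x into the budget: x* = M/(P_x + P_y·(y/x)).
Numerically y/x = 0.611691, so x* = 307/(1.96 + 7·0.611691) = 49.1842.
At M' = 460.5: x* = 73.7764. Change: 73.7764 − 49.1842 = 24.5921.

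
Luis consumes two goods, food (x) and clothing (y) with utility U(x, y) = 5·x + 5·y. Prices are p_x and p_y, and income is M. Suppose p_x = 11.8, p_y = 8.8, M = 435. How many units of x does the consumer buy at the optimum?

x* = 0

Linear utility — the consumer picks whichever good has higher MU/price: 5/11.8 = 0.4237 vs 5/8.8 = 0.5682.
y gives more utility per dollar, so spend all income on y: y* = M/p_y, x* = 0.
Numerically: x* = 0, y* = 49.4318.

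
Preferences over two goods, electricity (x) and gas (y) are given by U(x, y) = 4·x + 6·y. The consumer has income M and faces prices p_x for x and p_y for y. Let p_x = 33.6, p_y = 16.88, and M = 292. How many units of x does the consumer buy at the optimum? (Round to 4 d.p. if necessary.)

y gives more utility per dollar, so spend all income on y: y* = M/p_y, x* = 0.
Numerically: x* = 0, y* = 17.2986.

x* = 0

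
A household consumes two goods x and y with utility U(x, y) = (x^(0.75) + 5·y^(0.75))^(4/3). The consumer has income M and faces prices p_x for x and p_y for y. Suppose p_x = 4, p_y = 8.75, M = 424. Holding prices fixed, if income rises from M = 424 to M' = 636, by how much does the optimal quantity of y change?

With the ratio pinned down, the budget gives x* = M/(p_x + p_y·(y/x)) and y* = (y/x)·x*.
Numerically y/x = 27.295294, so x* = 424/(4 + 8.75·27.295294) = 1.7461 and y* = 27.295294·1.7461 = 47.6589.
At M' = 636: y* = 71.4884. Change: 71.4884 − 47.6589 = 23.8295.

Δy* = 23.8295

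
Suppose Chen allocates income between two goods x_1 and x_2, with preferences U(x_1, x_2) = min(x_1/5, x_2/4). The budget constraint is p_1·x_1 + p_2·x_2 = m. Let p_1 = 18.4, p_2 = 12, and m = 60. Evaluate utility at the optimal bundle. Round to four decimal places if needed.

Leontief preferences: the optimum is at the kink where x_1/5 = x_2/4, i.e. x_2 = (4/5)·x_1.
Budget: p_1·x_1 + p_2·(4/5)·x_1 = m, so (5·p_1 + 4·p_2)·x_1 = 5·m.
Demand: x_1*(p_1,p_2,m) = 5·m/(5·p_1 + 4·p_2), x_2* = 4·m/(5·p_1 + 4·p_2).
Here 5·18.4 + 4·12 = 140, giving x_1* = 2.1429 and x_2* = 1.7143.
Utility at the optimum: U(2.1429, 1.7143) = 0.4286.

V = 0.4286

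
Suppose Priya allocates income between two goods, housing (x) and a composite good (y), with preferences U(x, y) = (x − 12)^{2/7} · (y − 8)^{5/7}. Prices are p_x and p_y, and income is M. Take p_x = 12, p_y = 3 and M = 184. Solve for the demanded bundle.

x* = 12.381, y* = 11.8095

Discretionary income = 184 − 12·12 − 8·3 = 16; x* = 12 + 2/7·16/12 = 12.381; y* = 8 + 5/7·16/3 = 11.8095.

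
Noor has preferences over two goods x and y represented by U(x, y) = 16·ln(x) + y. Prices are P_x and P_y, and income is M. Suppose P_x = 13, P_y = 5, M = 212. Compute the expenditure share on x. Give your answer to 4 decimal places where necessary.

At the given prices: x* = 16·5/13 = 6.1538, and y* = 26.4.
Expenditure on x: 13·6.1538 = 80; share = 0.3774.

share on x = 0.3774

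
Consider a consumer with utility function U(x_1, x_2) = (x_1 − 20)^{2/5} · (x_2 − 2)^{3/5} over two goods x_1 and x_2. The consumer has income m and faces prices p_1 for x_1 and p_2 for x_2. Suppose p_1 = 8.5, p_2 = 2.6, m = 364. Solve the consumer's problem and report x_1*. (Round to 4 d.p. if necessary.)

Let x_1' = x_1−20, x_2' = x_2−2. MRS = (2/3)·x_2'/x_1' = p_1/p_2.
Substituting into the budget: x_1* = 20 + 0.4·(m − 20·p_1 − 2·p_2)/p_1, and x_2* = 2 + 0.6·(…)/p_2.
Discretionary income = 364 − 20·8.5 − 2·2.6 = 188.8; x_1* = 20 + 0.4·188.8/8.5 = 28.8847.

x_1* = 28.8847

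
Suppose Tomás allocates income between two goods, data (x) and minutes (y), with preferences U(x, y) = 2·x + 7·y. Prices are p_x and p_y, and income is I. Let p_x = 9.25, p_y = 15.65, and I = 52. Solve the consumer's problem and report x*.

Perfect substitutes: compare marginal utility per dollar. 2/p_x vs 7/p_y → 0.2162 vs 0.4473.
y gives more utility per dollar, so spend all income on y: y* = I/p_y, x* = 0.
Numerically: x* = 0, y* = 3.3227.

x* = 0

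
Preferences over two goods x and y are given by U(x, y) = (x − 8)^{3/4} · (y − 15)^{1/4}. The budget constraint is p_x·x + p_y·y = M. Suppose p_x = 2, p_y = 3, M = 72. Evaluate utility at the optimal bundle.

MRS = 3·(y−15)/(x−8). Tangency with p_x/p_y gives y−15 = (1/3)·(p_x/p_y)·(x−8).
Substituting into the budget: x* = 8 + 0.75·(M − 8·p_x − 15·p_y)/p_x, and y* = 15 + 0.25·(…)/p_y.
Discretionary income = 72 − 8·2 − 15·3 = 11; x* = 8 + 0.75·11/2 = 12.125; y* = 15 + 0.25·11/3 = 15.9167.
Utility at the optimum: U(12.125, 15.9167) = 2.8322.

V = 2.8322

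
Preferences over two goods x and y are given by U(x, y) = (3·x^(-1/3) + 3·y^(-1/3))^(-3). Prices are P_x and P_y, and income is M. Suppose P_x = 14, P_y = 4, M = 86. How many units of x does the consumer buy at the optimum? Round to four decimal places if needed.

From the CES first-order condition, (y/x)^(4/3) = P_x/P_y.
Solve for the ratio: y/x = [P_x/P_y]^(0.75).
With the ratio pinned down, the budget gives x* = M/(P_x + P_y·(y/x)) and y* = (y/x)·x*.
Numerically y/x = 2.558887, so x* = 86/(14 + 4·2.558887) = 3.5485.

x* = 3.5485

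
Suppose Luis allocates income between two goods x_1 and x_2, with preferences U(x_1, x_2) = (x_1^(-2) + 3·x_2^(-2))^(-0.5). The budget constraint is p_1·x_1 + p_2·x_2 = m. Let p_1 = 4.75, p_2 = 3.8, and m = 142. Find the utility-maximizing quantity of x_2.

x_2* = 20.7076

MRS = MU_x_1/MU_x_2 = (1/3)·(x_2/x_1)^(3). Set equal to p_1/p_2.
Solve for the ratio: x_2/x_1 = [3·p_1/p_2]^(1/3).
Substitute x_2 = (x_2/x_1)·x_1 into the budget: x_1* = m/(p_1 + p_2·(x_2/x_1)).
Numerically x_2/x_1 = 1.553616, so x_1* = 142/(4.75 + 3.8·1.553616) = 13.3287 and x_2* = 1.553616·13.3287 = 20.7076.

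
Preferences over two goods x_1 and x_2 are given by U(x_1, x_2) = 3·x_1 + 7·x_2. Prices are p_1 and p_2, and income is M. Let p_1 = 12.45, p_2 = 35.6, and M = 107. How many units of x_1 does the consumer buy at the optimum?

Perfect substitutes: compare marginal utility per dollar. 3/p_1 vs 7/p_2 → 0.241 vs 0.1966.
x_1 gives more utility per dollar, so spend all income on x_1: x_1* = M/p_1, x_2* = 0.
Numerically: x_1* = 8.5944, x_2* = 0.

x_1* = 8.5944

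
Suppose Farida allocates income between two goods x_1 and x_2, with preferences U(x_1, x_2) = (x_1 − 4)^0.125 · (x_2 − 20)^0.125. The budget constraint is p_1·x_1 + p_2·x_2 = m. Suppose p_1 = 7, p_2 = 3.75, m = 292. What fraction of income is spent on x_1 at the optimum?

share on x_1 = 0.4195

MRS = (x_2−20)/(x_1−4). Tangency with p_1/p_2 gives x_2−20 = (p_1/p_2)·(x_1−4).
After buying the subsistence bundle (4, 20), a share 0.5 of the remaining income goes to x_1: x_1* = 4 + 0.5·(m − 4p_1 − 20p_2)/p_1.
Discretionary income = 292 − 4·7 − 20·3.75 = 189; x_1* = 4 + 0.5·189/7 = 17.5; x_2* = 20 + 0.5·189/3.75 = 45.2.
Expenditure on x_1: 7·17.5 = 122.5; share = 0.4195.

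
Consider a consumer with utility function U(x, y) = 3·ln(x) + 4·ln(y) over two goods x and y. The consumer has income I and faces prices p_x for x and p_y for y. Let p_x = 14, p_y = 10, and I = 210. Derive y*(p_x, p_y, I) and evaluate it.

y* = 12

Tangency: MRS = (3/4)·y/x = p_x/p_y.
So 3·p_y·y = 4·p_x·x; combined with the budget, a share 3/7 of income goes to x.
Demand: x*(p_x,p_y,I) = 3/7·I/p_x and y* = 4/7·I/p_y.
At p_x=14, p_y=10, I=210: y* = 4/7·210/10 = 12.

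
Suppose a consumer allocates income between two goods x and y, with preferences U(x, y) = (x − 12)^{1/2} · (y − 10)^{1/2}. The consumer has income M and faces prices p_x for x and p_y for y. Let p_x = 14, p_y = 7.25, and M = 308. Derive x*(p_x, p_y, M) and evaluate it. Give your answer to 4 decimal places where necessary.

Let x' = x−12, y' = y−10. MRS = y'/x' = p_x/p_y.
Substituting into the budget: x* = 12 + 0.5·(M − 12·p_x − 10·p_y)/p_x, and y* = 10 + 0.5·(…)/p_y.
Discretionary income = 308 − 12·14 − 10·7.25 = 67.5; x* = 12 + 0.5·67.5/14 = 14.4107.

x* = 14.4107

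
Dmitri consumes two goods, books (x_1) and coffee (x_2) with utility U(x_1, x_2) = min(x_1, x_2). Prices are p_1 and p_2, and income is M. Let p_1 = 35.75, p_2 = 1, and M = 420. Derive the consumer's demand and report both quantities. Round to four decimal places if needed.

With perfect complements, no substitution: consume in ratio x_1:x_2 = 1:1.
Budget: p_1·x_1 + p_2·x_1 = M, so (p_1 + p_2)·x_1 = M.
Demand: x_1*(p_1,p_2,M) = M/(p_1 + p_2), x_2* = M/(p_1 + p_2).
Here 35.75 + 1 = 36.75, giving x_1* = 11.4286 and x_2* = 11.4286.

x_1* = 11.4286, x_2* = 11.4286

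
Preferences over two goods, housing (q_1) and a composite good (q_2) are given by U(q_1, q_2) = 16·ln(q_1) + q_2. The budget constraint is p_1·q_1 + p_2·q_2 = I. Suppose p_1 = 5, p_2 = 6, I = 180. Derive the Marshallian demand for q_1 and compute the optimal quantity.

MU_q_1 = 16/q_1, MU_q_2 = 1. Tangency: 16/q_1 = p_1/p_2.
So q_1*(p_1,p_2) = 16·p_2/p_1, independent of income; and q_2* = (I − 16·p_2)/p_2.
At the given prices: q_1* = 16·6/5 = 19.2.

q_1* = 19.2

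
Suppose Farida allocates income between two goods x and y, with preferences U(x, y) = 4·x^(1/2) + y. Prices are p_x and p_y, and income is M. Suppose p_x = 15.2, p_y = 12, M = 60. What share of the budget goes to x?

share on x = 0.6316

Utility is quasi-linear in y; the FOC for x is 2/√x = p_x/p_y.
Solve: √x = 2·p_y/p_x, so x*(p_x,p_y) = (2·p_y/p_x)², and y* = (M − p_x·x*)/p_y.
Plugging in: x* = (2·12/15.2)² = 2.4931, y* = 1.8421.
Expenditure on x: 15.2·2.4931 = 37.8947; share = 0.6316.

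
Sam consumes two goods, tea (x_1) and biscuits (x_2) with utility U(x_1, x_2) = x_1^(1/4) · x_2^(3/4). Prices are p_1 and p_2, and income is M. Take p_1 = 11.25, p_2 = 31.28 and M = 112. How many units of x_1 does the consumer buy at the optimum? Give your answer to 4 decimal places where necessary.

Demand: x_1*(p_1,p_2,M) = 0.25·M/p_1 and x_2* = 0.75·M/p_2.
At p_1=11.25, p_2=31.28, M=112: x_1* = 0.25·112/11.25 = 2.4889.

x_1* = 2.4889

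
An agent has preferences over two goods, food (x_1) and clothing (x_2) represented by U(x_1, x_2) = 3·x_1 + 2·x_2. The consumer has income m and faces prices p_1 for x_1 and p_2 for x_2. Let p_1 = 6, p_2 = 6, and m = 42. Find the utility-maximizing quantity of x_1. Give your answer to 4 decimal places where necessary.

x_1* = 7

Linear utility — the consumer picks whichever good has higher MU/price: 3/6 = 0.5 vs 2/6 = 0.3333.
x_1 gives more utility per dollar, so spend all income on x_1: x_1* = m/p_1, x_2* = 0.
Numerically: x_1* = 7, x_2* = 0.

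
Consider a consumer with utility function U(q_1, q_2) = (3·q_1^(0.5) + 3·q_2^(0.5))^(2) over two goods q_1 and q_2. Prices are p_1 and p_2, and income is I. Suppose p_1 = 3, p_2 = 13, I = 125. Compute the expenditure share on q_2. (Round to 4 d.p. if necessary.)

share on q_2 = 0.1875

MU_q_1 ∝ 3·q_1^(-0.5), MU_q_2 ∝ 3·q_2^(-0.5), so MRS = (q_2/q_1)^(0.5) = p_1/p_2.
Hence q_2/q_1 = (p_1/p_2)^(1/(0.5)), i.e. raised to the 2 power.
Substitute q_2 = (q_2/q_1)·q_1 into the budget: q_1* = I/(p_1 + p_2·(q_2/q_1)).
Numerically q_2/q_1 = 0.053254, so q_1* = 125/(3 + 13·0.053254) = 33.8542 and q_2* = 0.053254·33.8542 = 1.8029.
Expenditure on q_2: 13·1.8029 = 23.4375; share = 0.1875.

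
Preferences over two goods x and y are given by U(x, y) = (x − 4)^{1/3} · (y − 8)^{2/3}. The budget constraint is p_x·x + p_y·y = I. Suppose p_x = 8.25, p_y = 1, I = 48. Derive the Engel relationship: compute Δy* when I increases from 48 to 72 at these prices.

Δy* = 16

MRS = (1/2)·(y−8)/(x−4). Tangency with p_x/p_y gives y−8 = 2·(p_x/p_y)·(x−4).
Substituting into the budget: x* = 4 + 1/3·(I − 4·p_x − 8·p_y)/p_x, and y* = 8 + 2/3·(…)/p_y.
Discretionary income = 48 − 4·8.25 − 8·1 = 7; y* = 8 + 2/3·7/1 = 12.6667.
At I' = 72: y* = 28.6667. Change: 28.6667 − 12.6667 = 16.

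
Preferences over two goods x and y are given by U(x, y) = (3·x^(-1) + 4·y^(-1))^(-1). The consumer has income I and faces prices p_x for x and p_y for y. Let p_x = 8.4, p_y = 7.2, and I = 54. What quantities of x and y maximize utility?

x* = 3.107, y* = 3.8751

MRS = MU_x/MU_y = (3/4)·(y/x)^(2). Set equal to p_x/p_y.
Solve for the ratio: y/x = [(4/3)·p_x/p_y]^(0.5).
With the ratio pinned down, the budget gives x* = I/(p_x + p_y·(y/x)) and y* = (y/x)·x*.
Numerically y/x = 1.247219, so x* = 54/(8.4 + 7.2·1.247219) = 3.107 and y* = 1.247219·3.107 = 3.8751.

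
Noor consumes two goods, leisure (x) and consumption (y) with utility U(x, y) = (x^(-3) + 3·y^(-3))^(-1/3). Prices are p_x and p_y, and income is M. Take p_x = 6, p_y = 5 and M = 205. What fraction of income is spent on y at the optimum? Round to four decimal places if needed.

From the CES first-order condition, (1/3)·(y/x)^(4) = p_x/p_y.
Solve for the ratio: y/x = [3·p_x/p_y]^(0.25).
Substitute y = (y/x)·x into the budget: x* = M/(p_x + p_y·(y/x)).
Numerically y/x = 1.377449, so x* = 205/(6 + 5·1.377449) = 15.9072 and y* = 1.377449·15.9072 = 21.9114.
Expenditure on y: 5·21.9114 = 109.5568; share = 0.5344.

share on y = 0.5344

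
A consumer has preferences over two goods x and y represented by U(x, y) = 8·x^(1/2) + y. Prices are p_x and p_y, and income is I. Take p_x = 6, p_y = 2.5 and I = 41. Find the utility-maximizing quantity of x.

x* = 2.7778

Plugging in: x* = (4·2.5/6)² = 2.7778.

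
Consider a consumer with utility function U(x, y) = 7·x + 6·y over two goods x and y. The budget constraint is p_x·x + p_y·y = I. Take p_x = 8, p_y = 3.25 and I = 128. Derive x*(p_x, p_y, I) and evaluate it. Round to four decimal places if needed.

x* = 0

y gives more utility per dollar, so spend all income on y: y* = I/p_y, x* = 0.
Numerically: x* = 0, y* = 39.3846.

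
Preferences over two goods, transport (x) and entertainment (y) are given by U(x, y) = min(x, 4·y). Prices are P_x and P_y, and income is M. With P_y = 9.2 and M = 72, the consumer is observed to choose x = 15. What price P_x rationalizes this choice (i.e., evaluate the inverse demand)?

Leontief preferences: the optimum is at the kink where x/4 = y/1, i.e. y = (1/4)·x.
Budget: P_x·x + P_y·(1/4)·x = M, so (4·P_x + P_y)·x = 4·M.
Demand: x*(P_x,P_y,M) = 4·M/(4·P_x + P_y), y* = M/(4·P_x + P_y).
Set x* = 15 in the demand function and solve for P_x: P_x = 2.5.

P_x = 2.5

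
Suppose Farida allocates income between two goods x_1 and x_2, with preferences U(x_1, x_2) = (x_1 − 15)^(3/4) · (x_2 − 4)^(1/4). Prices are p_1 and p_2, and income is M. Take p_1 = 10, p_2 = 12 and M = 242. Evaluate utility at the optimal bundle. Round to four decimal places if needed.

MRS = 3·(x_2−4)/(x_1−15). Tangency with p_1/p_2 gives x_2−4 = (1/3)·(p_1/p_2)·(x_1−15).
After buying the subsistence bundle (15, 4), a share 0.75 of the remaining income goes to x_1: x_1* = 15 + 0.75·(M − 15p_1 − 4p_2)/p_1.
Discretionary income = 242 − 15·10 − 4·12 = 44; x_1* = 15 + 0.75·44/10 = 18.3; x_2* = 4 + 0.25·44/12 = 4.9167.
Utility at the optimum: U(18.3, 4.9167) = 2.3957.

V = 2.3957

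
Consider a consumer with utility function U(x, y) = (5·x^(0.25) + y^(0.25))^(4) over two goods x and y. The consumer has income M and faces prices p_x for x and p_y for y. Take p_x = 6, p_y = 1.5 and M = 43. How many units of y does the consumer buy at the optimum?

y* = 4.4889

MU_x ∝ 5·x^(-0.75), MU_y ∝ y^(-0.75), so MRS = 5·(y/x)^(0.75) = p_x/p_y.
Hence y/x = ((1/5)·p_x/p_y)^(1/(0.75)), i.e. raised to the 4/3 power.
Substitute y = (y/x)·x into the budget: x* = M/(p_x + p_y·(y/x)).
Numerically y/x = 0.742654, so x* = 43/(6 + 1.5·0.742654) = 6.0444 and y* = 0.742654·6.0444 = 4.4889.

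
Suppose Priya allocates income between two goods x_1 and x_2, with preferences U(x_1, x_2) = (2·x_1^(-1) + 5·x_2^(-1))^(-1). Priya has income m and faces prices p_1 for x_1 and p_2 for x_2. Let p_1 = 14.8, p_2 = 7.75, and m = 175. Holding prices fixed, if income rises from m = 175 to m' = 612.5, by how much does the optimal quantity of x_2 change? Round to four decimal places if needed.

Δx_2* = 30.1236

Numerically x_2/x_1 = 2.184993, so x_1* = 175/(14.8 + 7.75·2.184993) = 5.5146 and x_2* = 2.184993·5.5146 = 12.0495.
At m' = 612.5: x_2* = 42.1731. Change: 42.1731 − 12.0495 = 30.1236.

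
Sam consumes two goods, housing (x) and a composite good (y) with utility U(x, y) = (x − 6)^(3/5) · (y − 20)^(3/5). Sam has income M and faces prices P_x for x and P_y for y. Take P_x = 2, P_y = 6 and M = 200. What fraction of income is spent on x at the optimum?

share on x = 0.23

This is Cobb-Douglas in (x−6, y−20): tangency gives 0.6·P_y·(y−20) = 0.6·P_x·(x−6).
After buying the subsistence bundle (6, 20), a share 0.5 of the remaining income goes to x: x* = 6 + 0.5·(M − 6P_x − 20P_y)/P_x.
Discretionary income = 200 − 6·2 − 20·6 = 68; x* = 6 + 0.5·68/2 = 23; y* = 20 + 0.5·68/6 = 25.6667.
Expenditure on x: 2·23 = 46; share = 0.23.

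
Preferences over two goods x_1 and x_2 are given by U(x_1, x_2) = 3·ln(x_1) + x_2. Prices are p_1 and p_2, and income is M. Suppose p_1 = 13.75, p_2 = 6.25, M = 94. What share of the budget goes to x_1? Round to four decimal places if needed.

MU_x_1 = 3/x_1, MU_x_2 = 1. Tangency: 3/x_1 = p_1/p_2.
So x_1*(p_1,p_2) = 3·p_2/p_1, independent of income; and x_2* = (M − 3·p_2)/p_2.
At the given prices: x_1* = 3·6.25/13.75 = 1.3636, and x_2* = 12.04.
Expenditure on x_1: 13.75·1.3636 = 18.75; share = 0.1995.

share on x_1 = 0.1995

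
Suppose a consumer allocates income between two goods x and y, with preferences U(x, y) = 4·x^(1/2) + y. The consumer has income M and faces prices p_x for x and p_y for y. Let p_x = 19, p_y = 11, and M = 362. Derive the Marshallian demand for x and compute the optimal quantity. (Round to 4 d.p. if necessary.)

Set MRS = p_x/p_y: 2·x^(−1/2) = p_x/p_y.
Thus x* = (2·p_y/p_x)² — independent of M — with the rest of income spent on y.
Plugging in: x* = (2·11/19)² = 1.3407.

x* = 1.3407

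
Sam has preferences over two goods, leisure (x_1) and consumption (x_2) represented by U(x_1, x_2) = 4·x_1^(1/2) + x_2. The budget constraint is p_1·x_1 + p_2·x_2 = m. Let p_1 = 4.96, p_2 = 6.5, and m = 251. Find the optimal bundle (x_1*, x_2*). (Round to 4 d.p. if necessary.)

x_1* = 6.8695, x_2* = 33.3734

MU_x_1 = 2/√x_1, MU_x_2 = 1. Tangency: 2/√x_1 = p_1/p_2.
Solve: √x_1 = 2·p_2/p_1, so x_1*(p_1,p_2) = (2·p_2/p_1)², and x_2* = (m − p_1·x_1*)/p_2.
Plugging in: x_1* = (2·6.5/4.96)² = 6.8695, x_2* = 33.3734.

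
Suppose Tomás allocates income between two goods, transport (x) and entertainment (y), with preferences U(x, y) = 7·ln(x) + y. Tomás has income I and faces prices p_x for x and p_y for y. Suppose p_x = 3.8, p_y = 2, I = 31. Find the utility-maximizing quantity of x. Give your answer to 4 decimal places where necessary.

x* = 3.6842

MU_x = 7/x, MU_y = 1. Tangency: 7/x = p_x/p_y.
So x*(p_x,p_y) = 7·p_y/p_x, independent of income; and y* = (I − 7·p_y)/p_y.
At the given prices: x* = 7·2/3.8 = 3.6842.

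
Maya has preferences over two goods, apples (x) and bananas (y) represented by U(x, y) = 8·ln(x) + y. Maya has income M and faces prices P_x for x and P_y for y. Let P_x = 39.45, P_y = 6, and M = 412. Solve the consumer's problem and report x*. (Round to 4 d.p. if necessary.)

x* = 1.2167

At the given prices: x* = 8·6/39.45 = 1.2167.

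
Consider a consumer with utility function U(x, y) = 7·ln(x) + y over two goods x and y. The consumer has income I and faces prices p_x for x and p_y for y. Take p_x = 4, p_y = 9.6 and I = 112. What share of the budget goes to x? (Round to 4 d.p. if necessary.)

Set MRS = p_x/p_y: (7/x)/1 = p_x/p_y.
So x*(p_x,p_y) = 7·p_y/p_x, independent of income; and y* = (I − 7·p_y)/p_y.
At the given prices: x* = 7·9.6/4 = 16.8, and y* = 4.6667.
Expenditure on x: 4·16.8 = 67.2; share = 0.6.

share on x = 0.6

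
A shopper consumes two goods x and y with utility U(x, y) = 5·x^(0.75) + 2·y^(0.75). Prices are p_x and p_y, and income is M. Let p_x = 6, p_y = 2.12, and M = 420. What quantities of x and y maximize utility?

Substitute y = (y/x)·x into the budget: x* = M/(p_x + p_y·(y/x)).
Numerically y/x = 1.642485, so x* = 420/(6 + 2.12·1.642485) = 44.2941 and y* = 1.642485·44.2941 = 72.7525.

x* = 44.2941, y* = 72.7525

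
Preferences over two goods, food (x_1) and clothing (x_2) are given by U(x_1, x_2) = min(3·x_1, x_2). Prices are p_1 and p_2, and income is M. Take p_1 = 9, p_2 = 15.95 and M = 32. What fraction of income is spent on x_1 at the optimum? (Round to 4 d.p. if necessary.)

share on x_1 = 0.1583

Leontief preferences: the optimum is at the kink where x_1/1 = x_2/3, i.e. x_2 = 3·x_1.
Budget: p_1·x_1 + p_2·3·x_1 = M, so (p_1 + 3·p_2)·x_1 = M.
Demand: x_1*(p_1,p_2,M) = M/(p_1 + 3·p_2), x_2* = 3·M/(p_1 + 3·p_2).
Here 9 + 3·15.95 = 56.85, giving x_1* = 0.5629 and x_2* = 1.6887.
Expenditure on x_1: 9·0.5629 = 5.066; share = 0.1583.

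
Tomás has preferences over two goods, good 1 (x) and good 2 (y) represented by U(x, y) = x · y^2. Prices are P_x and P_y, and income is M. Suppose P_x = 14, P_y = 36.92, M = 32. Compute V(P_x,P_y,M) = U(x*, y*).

The MRS is (1/2)·y/x. Set MRS = P_x/P_y.
Rearranging, P_y·y = 2·P_x·x. Substituting into the budget gives P_x·x·(1 + 2) = M.
Demand: x*(P_x,P_y,M) = 1/3·M/P_x and y* = 2/3·M/P_y.
At P_x=14, P_y=36.92, M=32: x* = 1/3·32/14 = 0.7619, y* = 0.5778.
Utility at the optimum: U(0.7619, 0.5778) = 0.2544.

V = 0.2544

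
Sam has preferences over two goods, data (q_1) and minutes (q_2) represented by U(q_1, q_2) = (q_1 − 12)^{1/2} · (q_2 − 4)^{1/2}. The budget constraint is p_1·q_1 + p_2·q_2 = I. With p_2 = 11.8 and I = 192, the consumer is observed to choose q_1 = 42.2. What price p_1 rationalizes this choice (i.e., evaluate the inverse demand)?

MRS = (q_2−4)/(q_1−12). Tangency with p_1/p_2 gives q_2−4 = (p_1/p_2)·(q_1−12).
After buying the subsistence bundle (12, 4), a share 0.5 of the remaining income goes to q_1: q_1* = 12 + 0.5·(I − 12p_1 − 4p_2)/p_1.
Set q_1* = 42.2 in the demand function and solve for p_1: p_1 = 2.

p_1 = 2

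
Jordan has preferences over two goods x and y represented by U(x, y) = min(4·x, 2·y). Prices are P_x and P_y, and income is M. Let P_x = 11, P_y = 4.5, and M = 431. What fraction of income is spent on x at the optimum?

share on x = 0.55

Leontief preferences: the optimum is at the kink where x/2 = y/4, i.e. y = 2·x.
Budget: P_x·x + P_y·2·x = M, so (2·P_x + 4·P_y)·x = 2·M.
Demand: x*(P_x,P_y,M) = 2·M/(2·P_x + 4·P_y), y* = 4·M/(2·P_x + 4·P_y).
Here 2·11 + 4·4.5 = 40, giving x* = 21.55 and y* = 43.1.
Expenditure on x: 11·21.55 = 237.05; share = 0.55.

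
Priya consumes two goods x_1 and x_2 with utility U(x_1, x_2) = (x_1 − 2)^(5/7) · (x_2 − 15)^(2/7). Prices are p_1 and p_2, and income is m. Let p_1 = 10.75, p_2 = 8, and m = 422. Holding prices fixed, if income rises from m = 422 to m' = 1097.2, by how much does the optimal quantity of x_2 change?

Let x_1' = x_1−2, x_2' = x_2−15. MRS = (5/2)·x_2'/x_1' = p_1/p_2.
Substituting into the budget: x_1* = 2 + 5/7·(m − 2·p_1 − 15·p_2)/p_1, and x_2* = 15 + 2/7·(…)/p_2.
Discretionary income = 422 − 2·10.75 − 15·8 = 280.5; x_2* = 15 + 2/7·280.5/8 = 25.0179.
At m' = 1097.2: x_2* = 49.1321. Change: 49.1321 − 25.0179 = 24.1143.

Δx_2* = 24.1143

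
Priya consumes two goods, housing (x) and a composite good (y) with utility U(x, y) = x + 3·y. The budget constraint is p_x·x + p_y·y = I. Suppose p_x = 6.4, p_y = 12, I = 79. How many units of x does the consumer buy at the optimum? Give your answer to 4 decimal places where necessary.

x* = 0

Linear utility — the consumer picks whichever good has higher MU/price: 1/6.4 = 0.1562 vs 3/12 = 0.25.
y gives more utility per dollar, so spend all income on y: y* = I/p_y, x* = 0.
Numerically: x* = 0, y* = 6.5833.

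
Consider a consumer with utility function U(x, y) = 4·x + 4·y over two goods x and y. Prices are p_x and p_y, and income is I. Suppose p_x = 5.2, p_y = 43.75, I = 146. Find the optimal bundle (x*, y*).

x* = 28.0769, y* = 0

Linear utility — the consumer picks whichever good has higher MU/price: 4/5.2 = 0.7692 vs 4/43.75 = 0.0914.
x gives more utility per dollar, so spend all income on x: x* = I/p_x, y* = 0.
Numerically: x* = 28.0769, y* = 0.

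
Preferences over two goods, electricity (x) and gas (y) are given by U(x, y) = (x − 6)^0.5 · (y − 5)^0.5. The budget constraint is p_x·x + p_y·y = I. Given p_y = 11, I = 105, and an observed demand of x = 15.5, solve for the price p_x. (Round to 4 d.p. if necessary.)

p_x = 2

Let x' = x−6, y' = y−5. MRS = y'/x' = p_x/p_y.
After buying the subsistence bundle (6, 5), a share 0.5 of the remaining income goes to x: x* = 6 + 0.5·(I − 6p_x − 5p_y)/p_x.
Set x* = 15.5 in the demand function and solve for p_x: p_x = 2.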